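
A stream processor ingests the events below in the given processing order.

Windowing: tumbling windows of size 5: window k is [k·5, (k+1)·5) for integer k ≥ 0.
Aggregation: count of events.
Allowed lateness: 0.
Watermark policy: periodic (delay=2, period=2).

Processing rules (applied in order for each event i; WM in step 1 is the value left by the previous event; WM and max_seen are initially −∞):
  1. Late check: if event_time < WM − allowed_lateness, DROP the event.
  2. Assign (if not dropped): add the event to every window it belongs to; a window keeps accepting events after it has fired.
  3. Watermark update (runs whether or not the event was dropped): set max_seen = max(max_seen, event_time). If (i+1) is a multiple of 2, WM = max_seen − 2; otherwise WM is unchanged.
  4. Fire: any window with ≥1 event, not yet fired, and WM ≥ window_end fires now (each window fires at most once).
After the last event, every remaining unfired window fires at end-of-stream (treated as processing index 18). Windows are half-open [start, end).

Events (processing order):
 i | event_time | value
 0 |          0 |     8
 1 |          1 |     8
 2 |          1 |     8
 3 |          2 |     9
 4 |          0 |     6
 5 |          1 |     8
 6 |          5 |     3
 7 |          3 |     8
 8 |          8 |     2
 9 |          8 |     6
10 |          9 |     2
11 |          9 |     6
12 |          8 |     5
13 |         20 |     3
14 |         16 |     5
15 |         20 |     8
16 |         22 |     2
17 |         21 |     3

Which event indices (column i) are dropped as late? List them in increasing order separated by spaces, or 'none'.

i=0 t=0 v=8: → [0,5); WM=−∞
i=1 t=1 v=8: → [0,5); WM=-1
i=2 t=1 v=8: → [0,5); WM=-1
i=3 t=2 v=9: → [0,5); WM=0
i=4 t=0 v=6: → [0,5); WM=0
i=5 t=1 v=8: → [0,5); WM=0
i=6 t=5 v=3: → [5,10); WM=0
i=7 t=3 v=8: → [0,5); WM=3
i=8 t=8 v=2: → [5,10); WM=3
i=9 t=8 v=6: → [5,10); WM=6; [0,5) fires=7
i=10 t=9 v=2: → [5,10); WM=6
i=11 t=9 v=6: → [5,10); WM=7
i=12 t=8 v=5: → [5,10); WM=7
i=13 t=20 v=3: → [20,25); WM=18; [5,10) fires=6
i=14 t=16 v=5: DROP (t<18-0); WM=18
i=15 t=20 v=8: → [20,25); WM=18
i=16 t=22 v=2: → [20,25); WM=18
i=17 t=21 v=3: → [20,25); WM=20

14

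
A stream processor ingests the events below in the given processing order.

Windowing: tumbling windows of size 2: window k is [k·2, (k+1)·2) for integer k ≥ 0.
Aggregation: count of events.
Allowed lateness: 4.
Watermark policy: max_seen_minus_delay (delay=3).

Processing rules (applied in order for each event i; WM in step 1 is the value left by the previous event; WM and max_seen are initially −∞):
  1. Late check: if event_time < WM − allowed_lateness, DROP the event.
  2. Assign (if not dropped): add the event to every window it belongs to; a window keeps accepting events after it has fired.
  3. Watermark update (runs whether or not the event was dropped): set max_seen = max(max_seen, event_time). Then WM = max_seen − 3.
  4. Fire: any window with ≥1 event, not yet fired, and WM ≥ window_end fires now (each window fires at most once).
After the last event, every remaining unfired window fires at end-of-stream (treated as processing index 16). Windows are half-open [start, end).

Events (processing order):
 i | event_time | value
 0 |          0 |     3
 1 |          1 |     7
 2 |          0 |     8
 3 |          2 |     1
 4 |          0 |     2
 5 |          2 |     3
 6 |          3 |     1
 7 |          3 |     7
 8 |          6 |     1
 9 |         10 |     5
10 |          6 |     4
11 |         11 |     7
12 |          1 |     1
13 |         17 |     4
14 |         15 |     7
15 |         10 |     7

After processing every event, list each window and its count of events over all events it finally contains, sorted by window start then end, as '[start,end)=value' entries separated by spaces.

i=0 t=0 v=3: → [0,2); WM=-3
i=1 t=1 v=7: → [0,2); WM=-2
i=2 t=0 v=8: → [0,2); WM=-2
i=3 t=2 v=1: → [2,4); WM=-1
i=4 t=0 v=2: → [0,2); WM=-1
i=5 t=2 v=3: → [2,4); WM=-1
i=6 t=3 v=1: → [2,4); WM=0
i=7 t=3 v=7: → [2,4); WM=0
i=8 t=6 v=1: → [6,8); WM=3; [0,2) fires=4
i=9 t=10 v=5: → [10,12); WM=7; [2,4) fires=4
i=10 t=6 v=4: → [6,8); WM=7
i=11 t=11 v=7: → [10,12); WM=8; [6,8) fires=2
i=12 t=1 v=1: DROP (t<8-4); WM=8
i=13 t=17 v=4: → [16,18); WM=14; [10,12) fires=2
i=14 t=15 v=7: → [14,16); WM=14
i=15 t=10 v=7: → [10,12); WM=14

[0,2)=4 [2,4)=4 [6,8)=2 [10,12)=3 [14,16)=1 [16,18)=1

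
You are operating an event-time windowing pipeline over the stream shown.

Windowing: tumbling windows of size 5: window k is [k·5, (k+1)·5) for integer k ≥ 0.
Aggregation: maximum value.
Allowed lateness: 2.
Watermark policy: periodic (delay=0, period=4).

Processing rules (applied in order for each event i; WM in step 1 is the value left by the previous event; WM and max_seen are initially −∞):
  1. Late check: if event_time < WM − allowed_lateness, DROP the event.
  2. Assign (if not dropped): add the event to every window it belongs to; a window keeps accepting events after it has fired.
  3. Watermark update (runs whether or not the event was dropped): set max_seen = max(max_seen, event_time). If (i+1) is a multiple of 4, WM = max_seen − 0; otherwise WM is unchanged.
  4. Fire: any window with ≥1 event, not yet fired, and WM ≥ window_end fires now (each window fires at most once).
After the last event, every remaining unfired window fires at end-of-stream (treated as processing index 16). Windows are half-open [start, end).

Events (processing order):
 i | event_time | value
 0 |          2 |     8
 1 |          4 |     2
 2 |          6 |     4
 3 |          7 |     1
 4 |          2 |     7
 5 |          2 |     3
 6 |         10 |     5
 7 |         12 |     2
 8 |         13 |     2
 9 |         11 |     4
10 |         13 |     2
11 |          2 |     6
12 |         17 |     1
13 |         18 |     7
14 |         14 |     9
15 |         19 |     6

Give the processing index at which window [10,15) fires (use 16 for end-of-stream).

i=0 t=2 v=8: → [0,5); WM=−∞
i=1 t=4 v=2: → [0,5); WM=−∞
i=2 t=6 v=4: → [5,10); WM=−∞
i=3 t=7 v=1: → [5,10); WM=7; [0,5) fires=8
i=4 t=2 v=7: DROP (t<7-2); WM=7
i=5 t=2 v=3: DROP (t<7-2); WM=7
i=6 t=10 v=5: → [10,15); WM=7
i=7 t=12 v=2: → [10,15); WM=12; [5,10) fires=4
i=8 t=13 v=2: → [10,15); WM=12
i=9 t=11 v=4: → [10,15); WM=12
i=10 t=13 v=2: → [10,15); WM=12
i=11 t=2 v=6: DROP (t<12-2); WM=13
i=12 t=17 v=1: → [15,20); WM=13
i=13 t=18 v=7: → [15,20); WM=13
i=14 t=14 v=9: → [10,15); WM=13
i=15 t=19 v=6: → [15,20); WM=19; [10,15) fires=9

15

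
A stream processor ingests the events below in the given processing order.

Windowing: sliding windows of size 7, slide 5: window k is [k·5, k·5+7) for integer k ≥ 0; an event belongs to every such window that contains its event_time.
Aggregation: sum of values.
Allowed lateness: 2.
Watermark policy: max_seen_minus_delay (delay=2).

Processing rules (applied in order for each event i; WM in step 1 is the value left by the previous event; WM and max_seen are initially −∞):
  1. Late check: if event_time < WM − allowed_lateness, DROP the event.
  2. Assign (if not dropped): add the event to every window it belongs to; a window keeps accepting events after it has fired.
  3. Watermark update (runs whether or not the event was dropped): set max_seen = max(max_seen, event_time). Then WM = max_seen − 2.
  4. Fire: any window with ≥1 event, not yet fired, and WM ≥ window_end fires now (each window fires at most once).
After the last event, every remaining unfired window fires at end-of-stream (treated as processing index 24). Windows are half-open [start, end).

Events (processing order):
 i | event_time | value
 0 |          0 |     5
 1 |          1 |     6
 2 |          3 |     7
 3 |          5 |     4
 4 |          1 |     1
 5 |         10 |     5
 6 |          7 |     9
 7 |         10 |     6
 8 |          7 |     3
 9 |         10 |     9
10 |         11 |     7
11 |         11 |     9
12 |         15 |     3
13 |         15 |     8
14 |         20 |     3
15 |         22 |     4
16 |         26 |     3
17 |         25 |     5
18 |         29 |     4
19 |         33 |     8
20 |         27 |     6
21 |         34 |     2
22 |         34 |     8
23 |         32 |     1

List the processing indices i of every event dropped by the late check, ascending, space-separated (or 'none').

i=0 t=0 v=5: → [0,7); WM=-2
i=1 t=1 v=6: → [0,7); WM=-1
i=2 t=3 v=7: → [0,7); WM=1
i=3 t=5 v=4: → [5,12),[0,7); WM=3
i=4 t=1 v=1: → [0,7); WM=3
i=5 t=10 v=5: → [10,17),[5,12); WM=8; [0,7) fires=23
i=6 t=7 v=9: → [5,12); WM=8
i=7 t=10 v=6: → [10,17),[5,12); WM=8
i=8 t=7 v=3: → [5,12); WM=8
i=9 t=10 v=9: → [10,17),[5,12); WM=8
i=10 t=11 v=7: → [10,17),[5,12); WM=9
i=11 t=11 v=9: → [10,17),[5,12); WM=9
i=12 t=15 v=3: → [15,22),[10,17); WM=13; [5,12) fires=52
i=13 t=15 v=8: → [15,22),[10,17); WM=13
i=14 t=20 v=3: → [20,27),[15,22); WM=18; [10,17) fires=47
i=15 t=22 v=4: → [20,27); WM=20
i=16 t=26 v=3: → [25,32),[20,27); WM=24; [15,22) fires=14
i=17 t=25 v=5: → [25,32),[20,27); WM=24
i=18 t=29 v=4: → [25,32); WM=27; [20,27) fires=15
i=19 t=33 v=8: → [30,37); WM=31
i=20 t=27 v=6: DROP (t<31-2); WM=31
i=21 t=34 v=2: → [30,37); WM=32; [25,32) fires=12
i=22 t=34 v=8: → [30,37); WM=32
i=23 t=32 v=1: → [30,37); WM=32

20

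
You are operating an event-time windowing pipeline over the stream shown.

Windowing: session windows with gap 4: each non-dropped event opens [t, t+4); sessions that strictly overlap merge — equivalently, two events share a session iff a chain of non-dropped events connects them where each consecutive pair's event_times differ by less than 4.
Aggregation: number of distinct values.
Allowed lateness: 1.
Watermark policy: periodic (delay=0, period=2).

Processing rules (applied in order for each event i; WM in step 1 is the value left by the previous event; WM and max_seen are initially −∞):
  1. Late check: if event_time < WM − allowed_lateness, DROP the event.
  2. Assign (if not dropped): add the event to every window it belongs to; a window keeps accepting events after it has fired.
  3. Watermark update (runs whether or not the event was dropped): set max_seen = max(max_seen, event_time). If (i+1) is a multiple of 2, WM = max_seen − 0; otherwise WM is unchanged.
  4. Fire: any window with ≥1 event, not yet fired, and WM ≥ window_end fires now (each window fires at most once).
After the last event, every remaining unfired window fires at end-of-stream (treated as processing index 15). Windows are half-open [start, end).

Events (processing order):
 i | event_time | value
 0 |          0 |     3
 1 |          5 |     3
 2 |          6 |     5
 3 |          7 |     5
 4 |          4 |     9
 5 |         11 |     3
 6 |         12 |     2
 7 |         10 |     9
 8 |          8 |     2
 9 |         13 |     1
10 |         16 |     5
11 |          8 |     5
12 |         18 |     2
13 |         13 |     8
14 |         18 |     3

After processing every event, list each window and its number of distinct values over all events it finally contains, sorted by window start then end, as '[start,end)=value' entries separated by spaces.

[0,4)=1 [5,22)=5

i=0 t=0 v=3: → [0,4); WM=−∞
i=1 t=5 v=3: → [5,9); WM=5
i=2 t=6 v=5: → [5,10); WM=5
i=3 t=7 v=5: → [5,11); WM=7
i=4 t=4 v=9: DROP (t<7-1); WM=7
i=5 t=11 v=3: → [11,15); WM=11
i=6 t=12 v=2: → [11,16); WM=11
i=7 t=10 v=9: → [5,16); WM=12
i=8 t=8 v=2: DROP (t<12-1); WM=12
i=9 t=13 v=1: → [5,17); WM=13
i=10 t=16 v=5: → [5,20); WM=13
i=11 t=8 v=5: DROP (t<13-1); WM=16
i=12 t=18 v=2: → [5,22); WM=16
i=13 t=13 v=8: DROP (t<16-1); WM=18
i=14 t=18 v=3: → [5,22); WM=18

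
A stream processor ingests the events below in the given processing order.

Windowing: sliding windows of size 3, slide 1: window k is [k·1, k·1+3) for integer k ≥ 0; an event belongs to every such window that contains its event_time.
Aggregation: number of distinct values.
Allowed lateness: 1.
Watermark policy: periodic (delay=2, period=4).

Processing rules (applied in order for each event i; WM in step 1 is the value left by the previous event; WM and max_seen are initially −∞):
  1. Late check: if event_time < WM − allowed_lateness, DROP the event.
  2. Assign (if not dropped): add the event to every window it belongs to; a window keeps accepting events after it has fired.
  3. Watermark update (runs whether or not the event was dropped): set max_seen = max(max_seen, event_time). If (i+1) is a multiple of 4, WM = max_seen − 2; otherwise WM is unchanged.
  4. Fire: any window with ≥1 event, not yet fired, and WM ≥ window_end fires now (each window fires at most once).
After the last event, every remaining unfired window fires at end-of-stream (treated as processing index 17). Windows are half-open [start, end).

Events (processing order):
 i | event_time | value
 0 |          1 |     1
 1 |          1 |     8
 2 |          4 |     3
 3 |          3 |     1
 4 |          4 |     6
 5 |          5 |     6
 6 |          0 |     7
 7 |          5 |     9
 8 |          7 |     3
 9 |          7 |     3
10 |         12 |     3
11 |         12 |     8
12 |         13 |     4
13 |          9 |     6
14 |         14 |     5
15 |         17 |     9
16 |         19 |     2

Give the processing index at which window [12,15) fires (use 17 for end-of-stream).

i=0 t=1 v=1: → [1,4),[0,3); WM=−∞
i=1 t=1 v=8: → [1,4),[0,3); WM=−∞
i=2 t=4 v=3: → [4,7),[3,6),[2,5); WM=−∞
i=3 t=3 v=1: → [3,6),[2,5),[1,4); WM=2
i=4 t=4 v=6: → [4,7),[3,6),[2,5); WM=2
i=5 t=5 v=6: → [5,8),[4,7),[3,6); WM=2
i=6 t=0 v=7: DROP (t<2-1); WM=2
i=7 t=5 v=9: → [5,8),[4,7),[3,6); WM=3; [0,3) fires=2
i=8 t=7 v=3: → [7,10),[6,9),[5,8); WM=3
i=9 t=7 v=3: → [7,10),[6,9),[5,8); WM=3
i=10 t=12 v=3: → [12,15),[11,14),[10,13); WM=3
i=11 t=12 v=8: → [12,15),[11,14),[10,13); WM=10; [1,4) fires=2 [2,5) fires=3 [3,6) fires=4 [4,7) fires=3 [5,8) fires=3 [6,9) fires=1 [7,10) fires=1
i=12 t=13 v=4: → [13,16),[12,15),[11,14); WM=10
i=13 t=9 v=6: → [9,12),[8,11),[7,10); WM=10
i=14 t=14 v=5: → [14,17),[13,16),[12,15); WM=10
i=15 t=17 v=9: → [17,20),[16,19),[15,18); WM=15; [8,11) fires=1 [9,12) fires=1 [10,13) fires=2 [11,14) fires=3 [12,15) fires=4
i=16 t=19 v=2: → [19,22),[18,21),[17,20); WM=15

15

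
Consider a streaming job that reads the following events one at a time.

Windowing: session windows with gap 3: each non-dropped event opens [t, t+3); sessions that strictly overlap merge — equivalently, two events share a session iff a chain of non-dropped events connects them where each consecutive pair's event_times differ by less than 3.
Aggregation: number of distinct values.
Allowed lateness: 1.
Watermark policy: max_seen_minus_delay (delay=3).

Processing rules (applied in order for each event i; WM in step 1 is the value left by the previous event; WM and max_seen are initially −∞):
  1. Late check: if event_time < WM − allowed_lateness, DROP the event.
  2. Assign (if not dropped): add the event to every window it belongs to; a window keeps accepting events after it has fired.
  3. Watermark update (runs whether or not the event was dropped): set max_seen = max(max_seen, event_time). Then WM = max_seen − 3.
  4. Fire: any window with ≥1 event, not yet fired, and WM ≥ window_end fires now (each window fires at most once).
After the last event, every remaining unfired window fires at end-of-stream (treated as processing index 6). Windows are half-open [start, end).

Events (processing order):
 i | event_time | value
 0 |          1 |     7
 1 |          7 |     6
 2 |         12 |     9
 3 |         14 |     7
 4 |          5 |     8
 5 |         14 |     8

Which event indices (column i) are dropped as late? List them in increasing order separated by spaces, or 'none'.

i=0 t=1 v=7: → [1,4); WM=-2
i=1 t=7 v=6: → [7,10); WM=4
i=2 t=12 v=9: → [12,15); WM=9
i=3 t=14 v=7: → [12,17); WM=11
i=4 t=5 v=8: DROP (t<11-1); WM=11
i=5 t=14 v=8: → [12,17); WM=11

4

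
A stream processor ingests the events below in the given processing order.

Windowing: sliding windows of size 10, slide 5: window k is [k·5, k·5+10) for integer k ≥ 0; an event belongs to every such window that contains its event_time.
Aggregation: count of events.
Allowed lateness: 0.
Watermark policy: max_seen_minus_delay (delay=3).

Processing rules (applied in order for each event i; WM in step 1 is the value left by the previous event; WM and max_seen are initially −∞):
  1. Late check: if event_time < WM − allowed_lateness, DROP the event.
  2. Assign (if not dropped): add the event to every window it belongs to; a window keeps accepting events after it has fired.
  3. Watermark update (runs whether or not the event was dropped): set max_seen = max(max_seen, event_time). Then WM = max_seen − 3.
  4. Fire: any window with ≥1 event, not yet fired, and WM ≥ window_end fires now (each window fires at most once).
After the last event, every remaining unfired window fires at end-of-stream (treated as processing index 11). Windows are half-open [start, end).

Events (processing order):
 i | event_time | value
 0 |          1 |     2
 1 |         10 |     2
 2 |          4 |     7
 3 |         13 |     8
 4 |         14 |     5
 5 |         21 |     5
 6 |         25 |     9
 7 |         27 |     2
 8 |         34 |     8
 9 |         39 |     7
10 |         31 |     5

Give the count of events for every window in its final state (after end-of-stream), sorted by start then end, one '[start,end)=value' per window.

i=0 t=1 v=2: → [0,10); WM=-2
i=1 t=10 v=2: → [10,20),[5,15); WM=7
i=2 t=4 v=7: DROP (t<7-0); WM=7
i=3 t=13 v=8: → [10,20),[5,15); WM=10; [0,10) fires=1
i=4 t=14 v=5: → [10,20),[5,15); WM=11
i=5 t=21 v=5: → [20,30),[15,25); WM=18; [5,15) fires=3
i=6 t=25 v=9: → [25,35),[20,30); WM=22; [10,20) fires=3
i=7 t=27 v=2: → [25,35),[20,30); WM=24
i=8 t=34 v=8: → [30,40),[25,35); WM=31; [15,25) fires=1 [20,30) fires=3
i=9 t=39 v=7: → [35,45),[30,40); WM=36; [25,35) fires=3
i=10 t=31 v=5: DROP (t<36-0); WM=36

[0,10)=1 [5,15)=3 [10,20)=3 [15,25)=1 [20,30)=3 [25,35)=3 [30,40)=2 [35,45)=1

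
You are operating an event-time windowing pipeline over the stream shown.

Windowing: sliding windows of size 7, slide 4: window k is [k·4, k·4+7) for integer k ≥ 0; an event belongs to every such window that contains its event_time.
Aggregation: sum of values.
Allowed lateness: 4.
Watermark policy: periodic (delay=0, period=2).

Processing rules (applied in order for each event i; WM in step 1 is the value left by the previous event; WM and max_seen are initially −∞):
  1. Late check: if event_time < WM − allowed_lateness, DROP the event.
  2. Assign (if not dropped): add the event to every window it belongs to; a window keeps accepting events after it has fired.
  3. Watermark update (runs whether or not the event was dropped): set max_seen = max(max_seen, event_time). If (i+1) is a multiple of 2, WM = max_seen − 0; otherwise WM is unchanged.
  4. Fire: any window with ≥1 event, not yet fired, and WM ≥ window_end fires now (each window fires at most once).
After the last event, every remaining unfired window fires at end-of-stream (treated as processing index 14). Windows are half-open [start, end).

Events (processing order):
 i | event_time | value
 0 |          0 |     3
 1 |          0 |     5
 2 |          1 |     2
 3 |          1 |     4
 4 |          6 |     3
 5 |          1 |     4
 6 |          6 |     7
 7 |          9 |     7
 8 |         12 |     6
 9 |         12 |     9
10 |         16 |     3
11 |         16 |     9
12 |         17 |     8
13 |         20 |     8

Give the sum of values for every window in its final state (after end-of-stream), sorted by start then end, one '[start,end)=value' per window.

[0,7)=28 [4,11)=17 [8,15)=22 [12,19)=35 [16,23)=28 [20,27)=8

i=0 t=0 v=3: → [0,7); WM=−∞
i=1 t=0 v=5: → [0,7); WM=0
i=2 t=1 v=2: → [0,7); WM=0
i=3 t=1 v=4: → [0,7); WM=1
i=4 t=6 v=3: → [4,11),[0,7); WM=1
i=5 t=1 v=4: → [0,7); WM=6
i=6 t=6 v=7: → [4,11),[0,7); WM=6
i=7 t=9 v=7: → [8,15),[4,11); WM=9; [0,7) fires=28
i=8 t=12 v=6: → [12,19),[8,15); WM=9
i=9 t=12 v=9: → [12,19),[8,15); WM=12; [4,11) fires=17
i=10 t=16 v=3: → [16,23),[12,19); WM=12
i=11 t=16 v=9: → [16,23),[12,19); WM=16; [8,15) fires=22
i=12 t=17 v=8: → [16,23),[12,19); WM=16
i=13 t=20 v=8: → [20,27),[16,23); WM=20; [12,19) fires=35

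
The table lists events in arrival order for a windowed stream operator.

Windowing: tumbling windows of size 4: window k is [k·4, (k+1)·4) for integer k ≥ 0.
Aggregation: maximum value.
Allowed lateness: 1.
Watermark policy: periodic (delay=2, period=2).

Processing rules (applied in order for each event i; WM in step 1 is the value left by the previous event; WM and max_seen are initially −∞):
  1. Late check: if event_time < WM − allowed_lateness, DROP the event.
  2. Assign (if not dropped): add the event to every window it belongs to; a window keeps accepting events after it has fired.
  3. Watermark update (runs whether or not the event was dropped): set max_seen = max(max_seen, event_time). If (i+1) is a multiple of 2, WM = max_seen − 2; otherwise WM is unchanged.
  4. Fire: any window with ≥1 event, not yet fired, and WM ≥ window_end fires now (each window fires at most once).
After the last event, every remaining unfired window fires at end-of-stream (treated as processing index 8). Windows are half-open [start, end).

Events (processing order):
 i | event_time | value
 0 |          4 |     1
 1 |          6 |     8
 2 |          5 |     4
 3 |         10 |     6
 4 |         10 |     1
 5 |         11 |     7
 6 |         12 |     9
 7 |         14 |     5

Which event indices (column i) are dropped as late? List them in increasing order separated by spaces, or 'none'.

none

i=0 t=4 v=1: → [4,8); WM=−∞
i=1 t=6 v=8: → [4,8); WM=4
i=2 t=5 v=4: → [4,8); WM=4
i=3 t=10 v=6: → [8,12); WM=8; [4,8) fires=8
i=4 t=10 v=1: → [8,12); WM=8
i=5 t=11 v=7: → [8,12); WM=9
i=6 t=12 v=9: → [12,16); WM=9
i=7 t=14 v=5: → [12,16); WM=12; [8,12) fires=7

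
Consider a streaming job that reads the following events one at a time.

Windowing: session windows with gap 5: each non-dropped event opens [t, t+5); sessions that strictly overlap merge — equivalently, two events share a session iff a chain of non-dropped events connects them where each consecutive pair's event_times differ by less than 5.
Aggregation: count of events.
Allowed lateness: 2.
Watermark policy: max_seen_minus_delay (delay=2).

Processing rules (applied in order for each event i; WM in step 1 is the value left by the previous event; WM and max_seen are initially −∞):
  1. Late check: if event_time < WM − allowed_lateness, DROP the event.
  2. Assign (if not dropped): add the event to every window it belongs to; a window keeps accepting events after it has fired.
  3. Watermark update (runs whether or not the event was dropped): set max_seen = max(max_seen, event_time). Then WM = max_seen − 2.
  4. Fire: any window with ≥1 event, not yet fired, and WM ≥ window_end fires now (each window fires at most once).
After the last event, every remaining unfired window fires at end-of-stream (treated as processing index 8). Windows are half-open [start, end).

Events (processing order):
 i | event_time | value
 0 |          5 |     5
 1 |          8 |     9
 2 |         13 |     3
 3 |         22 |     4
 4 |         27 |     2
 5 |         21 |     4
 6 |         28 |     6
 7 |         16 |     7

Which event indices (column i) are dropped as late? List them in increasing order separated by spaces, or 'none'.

5 7

i=0 t=5 v=5: → [5,10); WM=3
i=1 t=8 v=9: → [5,13); WM=6
i=2 t=13 v=3: → [13,18); WM=11
i=3 t=22 v=4: → [22,27); WM=20
i=4 t=27 v=2: → [27,32); WM=25
i=5 t=21 v=4: DROP (t<25-2); WM=25
i=6 t=28 v=6: → [27,33); WM=26
i=7 t=16 v=7: DROP (t<26-2); WM=26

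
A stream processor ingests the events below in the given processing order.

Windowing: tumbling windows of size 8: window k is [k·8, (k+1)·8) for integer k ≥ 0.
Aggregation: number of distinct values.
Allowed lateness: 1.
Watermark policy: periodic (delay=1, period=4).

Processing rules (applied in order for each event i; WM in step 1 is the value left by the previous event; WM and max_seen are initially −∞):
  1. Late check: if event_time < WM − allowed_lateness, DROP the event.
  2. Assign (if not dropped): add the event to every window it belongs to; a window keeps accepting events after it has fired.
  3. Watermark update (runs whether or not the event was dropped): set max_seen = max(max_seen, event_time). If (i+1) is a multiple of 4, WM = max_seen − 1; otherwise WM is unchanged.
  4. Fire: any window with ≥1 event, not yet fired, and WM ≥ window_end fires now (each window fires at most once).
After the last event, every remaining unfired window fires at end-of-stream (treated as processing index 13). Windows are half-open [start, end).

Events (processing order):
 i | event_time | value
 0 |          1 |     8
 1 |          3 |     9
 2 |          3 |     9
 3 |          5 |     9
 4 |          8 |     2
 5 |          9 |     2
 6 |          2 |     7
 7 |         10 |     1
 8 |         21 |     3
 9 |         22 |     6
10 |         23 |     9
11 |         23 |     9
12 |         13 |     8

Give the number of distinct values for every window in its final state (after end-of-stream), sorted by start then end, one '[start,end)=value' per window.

[0,8)=2 [8,16)=2 [16,24)=3

i=0 t=1 v=8: → [0,8); WM=−∞
i=1 t=3 v=9: → [0,8); WM=−∞
i=2 t=3 v=9: → [0,8); WM=−∞
i=3 t=5 v=9: → [0,8); WM=4
i=4 t=8 v=2: → [8,16); WM=4
i=5 t=9 v=2: → [8,16); WM=4
i=6 t=2 v=7: DROP (t<4-1); WM=4
i=7 t=10 v=1: → [8,16); WM=9; [0,8) fires=2
i=8 t=21 v=3: → [16,24); WM=9
i=9 t=22 v=6: → [16,24); WM=9
i=10 t=23 v=9: → [16,24); WM=9
i=11 t=23 v=9: → [16,24); WM=22; [8,16) fires=2
i=12 t=13 v=8: DROP (t<22-1); WM=22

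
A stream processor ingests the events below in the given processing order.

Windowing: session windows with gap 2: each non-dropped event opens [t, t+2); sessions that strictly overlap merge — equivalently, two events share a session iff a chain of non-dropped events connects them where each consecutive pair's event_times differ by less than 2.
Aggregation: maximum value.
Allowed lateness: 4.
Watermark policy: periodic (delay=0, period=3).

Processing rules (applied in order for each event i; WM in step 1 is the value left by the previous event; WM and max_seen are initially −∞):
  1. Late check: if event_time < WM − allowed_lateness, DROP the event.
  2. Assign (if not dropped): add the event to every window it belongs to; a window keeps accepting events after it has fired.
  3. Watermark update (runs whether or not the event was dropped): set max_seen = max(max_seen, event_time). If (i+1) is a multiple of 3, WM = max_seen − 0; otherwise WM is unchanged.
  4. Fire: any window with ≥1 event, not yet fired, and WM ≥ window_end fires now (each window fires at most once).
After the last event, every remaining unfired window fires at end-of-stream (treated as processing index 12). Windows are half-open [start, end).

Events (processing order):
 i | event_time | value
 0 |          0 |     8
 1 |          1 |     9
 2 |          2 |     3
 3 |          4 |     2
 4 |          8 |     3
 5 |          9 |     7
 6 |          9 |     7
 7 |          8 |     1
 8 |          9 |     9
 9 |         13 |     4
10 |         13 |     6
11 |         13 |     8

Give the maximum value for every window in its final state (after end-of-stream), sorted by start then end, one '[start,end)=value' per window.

i=0 t=0 v=8: → [0,2); WM=−∞
i=1 t=1 v=9: → [0,3); WM=−∞
i=2 t=2 v=3: → [0,4); WM=2
i=3 t=4 v=2: → [4,6); WM=2
i=4 t=8 v=3: → [8,10); WM=2
i=5 t=9 v=7: → [8,11); WM=9
i=6 t=9 v=7: → [8,11); WM=9
i=7 t=8 v=1: → [8,11); WM=9
i=8 t=9 v=9: → [8,11); WM=9
i=9 t=13 v=4: → [13,15); WM=9
i=10 t=13 v=6: → [13,15); WM=9
i=11 t=13 v=8: → [13,15); WM=13

[0,4)=9 [4,6)=2 [8,11)=9 [13,15)=8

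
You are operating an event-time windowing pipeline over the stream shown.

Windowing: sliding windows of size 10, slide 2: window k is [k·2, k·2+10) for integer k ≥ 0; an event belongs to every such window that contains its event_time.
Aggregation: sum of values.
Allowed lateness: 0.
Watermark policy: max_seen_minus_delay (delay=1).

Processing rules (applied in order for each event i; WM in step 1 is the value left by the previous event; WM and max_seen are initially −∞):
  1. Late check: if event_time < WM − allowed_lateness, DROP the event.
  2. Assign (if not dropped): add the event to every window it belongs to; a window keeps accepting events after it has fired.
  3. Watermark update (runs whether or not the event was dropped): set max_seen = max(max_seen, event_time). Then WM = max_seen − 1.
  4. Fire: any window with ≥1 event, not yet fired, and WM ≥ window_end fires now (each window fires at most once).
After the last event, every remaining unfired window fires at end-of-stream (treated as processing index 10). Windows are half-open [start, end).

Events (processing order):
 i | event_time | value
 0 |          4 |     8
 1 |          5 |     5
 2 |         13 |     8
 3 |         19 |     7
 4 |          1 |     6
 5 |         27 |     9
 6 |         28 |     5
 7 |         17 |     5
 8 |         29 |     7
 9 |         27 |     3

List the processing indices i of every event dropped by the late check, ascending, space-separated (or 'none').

i=0 t=4 v=8: → [4,14),[2,12),[0,10); WM=3
i=1 t=5 v=5: → [4,14),[2,12),[0,10); WM=4
i=2 t=13 v=8: → [12,22),[10,20),[8,18),[6,16),[4,14); WM=12; [0,10) fires=13 [2,12) fires=13
i=3 t=19 v=7: → [18,28),[16,26),[14,24),[12,22),[10,20); WM=18; [4,14) fires=21 [6,16) fires=8 [8,18) fires=8
i=4 t=1 v=6: DROP (t<18-0); WM=18
i=5 t=27 v=9: → [26,36),[24,34),[22,32),[20,30),[18,28); WM=26; [10,20) fires=15 [12,22) fires=15 [14,24) fires=7 [16,26) fires=7
i=6 t=28 v=5: → [28,38),[26,36),[24,34),[22,32),[20,30); WM=27
i=7 t=17 v=5: DROP (t<27-0); WM=27
i=8 t=29 v=7: → [28,38),[26,36),[24,34),[22,32),[20,30); WM=28; [18,28) fires=16
i=9 t=27 v=3: DROP (t<28-0); WM=28

4 7 9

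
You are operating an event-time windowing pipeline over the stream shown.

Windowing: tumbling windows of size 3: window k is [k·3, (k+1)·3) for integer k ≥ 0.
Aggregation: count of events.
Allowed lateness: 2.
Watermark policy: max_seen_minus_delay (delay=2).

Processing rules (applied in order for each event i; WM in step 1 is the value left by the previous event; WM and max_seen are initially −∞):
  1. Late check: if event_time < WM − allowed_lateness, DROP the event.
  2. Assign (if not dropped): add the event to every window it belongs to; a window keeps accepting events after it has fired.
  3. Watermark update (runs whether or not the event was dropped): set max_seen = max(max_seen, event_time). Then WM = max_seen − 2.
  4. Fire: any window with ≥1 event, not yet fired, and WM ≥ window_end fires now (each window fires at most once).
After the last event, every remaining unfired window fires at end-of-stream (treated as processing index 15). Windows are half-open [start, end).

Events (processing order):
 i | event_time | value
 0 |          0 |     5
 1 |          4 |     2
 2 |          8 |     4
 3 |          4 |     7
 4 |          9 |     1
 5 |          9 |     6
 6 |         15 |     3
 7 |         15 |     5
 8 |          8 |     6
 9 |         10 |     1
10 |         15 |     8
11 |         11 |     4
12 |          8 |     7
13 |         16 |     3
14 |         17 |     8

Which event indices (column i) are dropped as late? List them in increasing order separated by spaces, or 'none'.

i=0 t=0 v=5: → [0,3); WM=-2
i=1 t=4 v=2: → [3,6); WM=2
i=2 t=8 v=4: → [6,9); WM=6; [0,3) fires=1 [3,6) fires=1
i=3 t=4 v=7: → [3,6); WM=6
i=4 t=9 v=1: → [9,12); WM=7
i=5 t=9 v=6: → [9,12); WM=7
i=6 t=15 v=3: → [15,18); WM=13; [6,9) fires=1 [9,12) fires=2
i=7 t=15 v=5: → [15,18); WM=13
i=8 t=8 v=6: DROP (t<13-2); WM=13
i=9 t=10 v=1: DROP (t<13-2); WM=13
i=10 t=15 v=8: → [15,18); WM=13
i=11 t=11 v=4: → [9,12); WM=13
i=12 t=8 v=7: DROP (t<13-2); WM=13
i=13 t=16 v=3: → [15,18); WM=14
i=14 t=17 v=8: → [15,18); WM=15

8 9 12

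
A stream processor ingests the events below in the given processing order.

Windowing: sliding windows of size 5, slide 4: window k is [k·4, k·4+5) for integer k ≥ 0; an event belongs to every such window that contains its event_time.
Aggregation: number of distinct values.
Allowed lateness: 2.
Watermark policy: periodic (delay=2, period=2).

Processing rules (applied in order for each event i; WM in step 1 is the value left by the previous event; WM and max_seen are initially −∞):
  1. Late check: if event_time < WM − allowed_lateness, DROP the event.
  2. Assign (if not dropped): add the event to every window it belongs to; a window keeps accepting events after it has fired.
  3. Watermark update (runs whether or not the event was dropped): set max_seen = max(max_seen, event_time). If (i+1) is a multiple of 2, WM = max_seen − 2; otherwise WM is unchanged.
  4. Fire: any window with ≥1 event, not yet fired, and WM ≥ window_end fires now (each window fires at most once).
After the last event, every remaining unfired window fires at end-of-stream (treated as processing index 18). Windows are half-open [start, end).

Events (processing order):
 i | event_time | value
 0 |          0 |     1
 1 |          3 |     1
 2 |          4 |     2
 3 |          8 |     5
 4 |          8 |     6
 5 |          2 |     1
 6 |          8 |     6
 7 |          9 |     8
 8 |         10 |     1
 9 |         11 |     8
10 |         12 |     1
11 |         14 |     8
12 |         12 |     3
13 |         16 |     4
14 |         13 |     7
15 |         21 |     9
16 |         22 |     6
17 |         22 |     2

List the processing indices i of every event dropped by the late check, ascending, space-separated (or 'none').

5

i=0 t=0 v=1: → [0,5); WM=−∞
i=1 t=3 v=1: → [0,5); WM=1
i=2 t=4 v=2: → [4,9),[0,5); WM=1
i=3 t=8 v=5: → [8,13),[4,9); WM=6; [0,5) fires=2
i=4 t=8 v=6: → [8,13),[4,9); WM=6
i=5 t=2 v=1: DROP (t<6-2); WM=6
i=6 t=8 v=6: → [8,13),[4,9); WM=6
i=7 t=9 v=8: → [8,13); WM=7
i=8 t=10 v=1: → [8,13); WM=7
i=9 t=11 v=8: → [8,13); WM=9; [4,9) fires=3
i=10 t=12 v=1: → [12,17),[8,13); WM=9
i=11 t=14 v=8: → [12,17); WM=12
i=12 t=12 v=3: → [12,17),[8,13); WM=12
i=13 t=16 v=4: → [16,21),[12,17); WM=14; [8,13) fires=5
i=14 t=13 v=7: → [12,17); WM=14
i=15 t=21 v=9: → [20,25); WM=19; [12,17) fires=5
i=16 t=22 v=6: → [20,25); WM=19
i=17 t=22 v=2: → [20,25); WM=20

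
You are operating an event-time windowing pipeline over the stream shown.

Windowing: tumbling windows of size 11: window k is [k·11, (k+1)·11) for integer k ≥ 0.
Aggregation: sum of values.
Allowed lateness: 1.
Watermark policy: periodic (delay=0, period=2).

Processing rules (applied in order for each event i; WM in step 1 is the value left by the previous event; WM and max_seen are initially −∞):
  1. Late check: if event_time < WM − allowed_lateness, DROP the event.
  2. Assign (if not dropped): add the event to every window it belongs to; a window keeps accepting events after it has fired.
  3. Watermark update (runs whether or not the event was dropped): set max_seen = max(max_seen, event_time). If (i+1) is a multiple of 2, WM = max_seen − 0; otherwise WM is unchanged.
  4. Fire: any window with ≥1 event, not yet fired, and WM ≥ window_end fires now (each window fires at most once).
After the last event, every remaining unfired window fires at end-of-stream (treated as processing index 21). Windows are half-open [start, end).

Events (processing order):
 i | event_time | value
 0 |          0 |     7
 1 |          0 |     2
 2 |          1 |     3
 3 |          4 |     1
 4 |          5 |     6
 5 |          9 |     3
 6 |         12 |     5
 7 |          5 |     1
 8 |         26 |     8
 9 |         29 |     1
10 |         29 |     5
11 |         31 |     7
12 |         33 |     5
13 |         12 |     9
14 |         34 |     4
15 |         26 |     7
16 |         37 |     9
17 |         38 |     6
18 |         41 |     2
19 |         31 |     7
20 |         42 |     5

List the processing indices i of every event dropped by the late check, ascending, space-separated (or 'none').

i=0 t=0 v=7: → [0,11); WM=−∞
i=1 t=0 v=2: → [0,11); WM=0
i=2 t=1 v=3: → [0,11); WM=0
i=3 t=4 v=1: → [0,11); WM=4
i=4 t=5 v=6: → [0,11); WM=4
i=5 t=9 v=3: → [0,11); WM=9
i=6 t=12 v=5: → [11,22); WM=9
i=7 t=5 v=1: DROP (t<9-1); WM=12; [0,11) fires=22
i=8 t=26 v=8: → [22,33); WM=12
i=9 t=29 v=1: → [22,33); WM=29; [11,22) fires=5
i=10 t=29 v=5: → [22,33); WM=29
i=11 t=31 v=7: → [22,33); WM=31
i=12 t=33 v=5: → [33,44); WM=31
i=13 t=12 v=9: DROP (t<31-1); WM=33; [22,33) fires=21
i=14 t=34 v=4: → [33,44); WM=33
i=15 t=26 v=7: DROP (t<33-1); WM=34
i=16 t=37 v=9: → [33,44); WM=34
i=17 t=38 v=6: → [33,44); WM=38
i=18 t=41 v=2: → [33,44); WM=38
i=19 t=31 v=7: DROP (t<38-1); WM=41
i=20 t=42 v=5: → [33,44); WM=41

7 13 15 19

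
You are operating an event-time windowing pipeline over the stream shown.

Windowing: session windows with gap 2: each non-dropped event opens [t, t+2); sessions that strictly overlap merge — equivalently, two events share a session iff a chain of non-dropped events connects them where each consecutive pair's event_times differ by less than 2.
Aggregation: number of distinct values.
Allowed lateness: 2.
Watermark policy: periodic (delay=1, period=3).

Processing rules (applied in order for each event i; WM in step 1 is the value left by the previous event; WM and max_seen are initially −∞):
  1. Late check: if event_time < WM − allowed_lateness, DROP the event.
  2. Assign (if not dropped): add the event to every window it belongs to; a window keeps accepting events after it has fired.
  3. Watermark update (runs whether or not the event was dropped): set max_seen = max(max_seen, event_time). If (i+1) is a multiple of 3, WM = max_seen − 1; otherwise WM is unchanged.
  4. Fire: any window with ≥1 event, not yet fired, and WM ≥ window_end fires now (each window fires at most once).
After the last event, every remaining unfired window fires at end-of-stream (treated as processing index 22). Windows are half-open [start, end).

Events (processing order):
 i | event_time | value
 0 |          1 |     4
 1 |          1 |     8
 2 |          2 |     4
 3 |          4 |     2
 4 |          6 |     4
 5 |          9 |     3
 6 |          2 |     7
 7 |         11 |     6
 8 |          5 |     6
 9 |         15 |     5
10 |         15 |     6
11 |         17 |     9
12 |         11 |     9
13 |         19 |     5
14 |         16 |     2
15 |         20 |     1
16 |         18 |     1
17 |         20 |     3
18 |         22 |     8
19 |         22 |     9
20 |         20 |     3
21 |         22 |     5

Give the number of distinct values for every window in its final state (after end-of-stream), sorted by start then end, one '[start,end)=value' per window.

[1,4)=2 [4,6)=1 [6,8)=1 [9,11)=1 [11,13)=1 [15,22)=6 [22,24)=3

i=0 t=1 v=4: → [1,3); WM=−∞
i=1 t=1 v=8: → [1,3); WM=−∞
i=2 t=2 v=4: → [1,4); WM=1
i=3 t=4 v=2: → [4,6); WM=1
i=4 t=6 v=4: → [6,8); WM=1
i=5 t=9 v=3: → [9,11); WM=8
i=6 t=2 v=7: DROP (t<8-2); WM=8
i=7 t=11 v=6: → [11,13); WM=8
i=8 t=5 v=6: DROP (t<8-2); WM=10
i=9 t=15 v=5: → [15,17); WM=10
i=10 t=15 v=6: → [15,17); WM=10
i=11 t=17 v=9: → [17,19); WM=16
i=12 t=11 v=9: DROP (t<16-2); WM=16
i=13 t=19 v=5: → [19,21); WM=16
i=14 t=16 v=2: → [15,19); WM=18
i=15 t=20 v=1: → [19,22); WM=18
i=16 t=18 v=1: → [15,22); WM=18
i=17 t=20 v=3: → [15,22); WM=19
i=18 t=22 v=8: → [22,24); WM=19
i=19 t=22 v=9: → [22,24); WM=19
i=20 t=20 v=3: → [15,22); WM=21
i=21 t=22 v=5: → [22,24); WM=21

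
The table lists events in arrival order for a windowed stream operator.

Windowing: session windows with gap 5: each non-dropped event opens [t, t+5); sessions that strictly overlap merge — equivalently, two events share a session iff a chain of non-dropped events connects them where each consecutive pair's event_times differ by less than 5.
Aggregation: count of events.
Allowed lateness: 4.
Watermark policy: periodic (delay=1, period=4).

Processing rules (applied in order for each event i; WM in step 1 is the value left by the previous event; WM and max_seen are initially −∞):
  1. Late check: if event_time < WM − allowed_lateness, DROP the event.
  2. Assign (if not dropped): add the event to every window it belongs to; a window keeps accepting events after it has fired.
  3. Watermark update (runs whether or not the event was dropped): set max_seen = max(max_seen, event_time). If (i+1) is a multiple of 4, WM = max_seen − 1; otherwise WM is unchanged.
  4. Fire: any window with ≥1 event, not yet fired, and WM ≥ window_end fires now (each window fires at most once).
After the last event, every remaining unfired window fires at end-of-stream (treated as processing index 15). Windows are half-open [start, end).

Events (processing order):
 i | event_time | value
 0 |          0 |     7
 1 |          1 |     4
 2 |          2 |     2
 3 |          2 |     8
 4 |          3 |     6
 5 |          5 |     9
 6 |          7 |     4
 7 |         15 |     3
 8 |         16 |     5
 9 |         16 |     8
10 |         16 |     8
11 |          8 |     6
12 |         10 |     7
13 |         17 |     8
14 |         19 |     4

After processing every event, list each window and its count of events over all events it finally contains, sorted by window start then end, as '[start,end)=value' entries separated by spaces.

[0,12)=7 [15,24)=6

i=0 t=0 v=7: → [0,5); WM=−∞
i=1 t=1 v=4: → [0,6); WM=−∞
i=2 t=2 v=2: → [0,7); WM=−∞
i=3 t=2 v=8: → [0,7); WM=1
i=4 t=3 v=6: → [0,8); WM=1
i=5 t=5 v=9: → [0,10); WM=1
i=6 t=7 v=4: → [0,12); WM=1
i=7 t=15 v=3: → [15,20); WM=14
i=8 t=16 v=5: → [15,21); WM=14
i=9 t=16 v=8: → [15,21); WM=14
i=10 t=16 v=8: → [15,21); WM=14
i=11 t=8 v=6: DROP (t<14-4); WM=15
i=12 t=10 v=7: DROP (t<15-4); WM=15
i=13 t=17 v=8: → [15,22); WM=15
i=14 t=19 v=4: → [15,24); WM=15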